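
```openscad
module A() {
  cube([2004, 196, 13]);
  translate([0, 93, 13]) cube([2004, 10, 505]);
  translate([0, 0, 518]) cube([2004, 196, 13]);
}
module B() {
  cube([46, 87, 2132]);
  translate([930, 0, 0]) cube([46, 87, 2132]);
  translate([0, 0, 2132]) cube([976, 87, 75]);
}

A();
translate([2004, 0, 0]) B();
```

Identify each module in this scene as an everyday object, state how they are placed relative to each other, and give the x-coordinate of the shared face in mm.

The I-beam's +x face and the door frame's −x face are both at x = 2004 mm.

A is an I-beam. B is a door frame. The door frame is against the I-beam's +x side, with their −y faces flush. The x-coordinate of the shared face is 2004 mm.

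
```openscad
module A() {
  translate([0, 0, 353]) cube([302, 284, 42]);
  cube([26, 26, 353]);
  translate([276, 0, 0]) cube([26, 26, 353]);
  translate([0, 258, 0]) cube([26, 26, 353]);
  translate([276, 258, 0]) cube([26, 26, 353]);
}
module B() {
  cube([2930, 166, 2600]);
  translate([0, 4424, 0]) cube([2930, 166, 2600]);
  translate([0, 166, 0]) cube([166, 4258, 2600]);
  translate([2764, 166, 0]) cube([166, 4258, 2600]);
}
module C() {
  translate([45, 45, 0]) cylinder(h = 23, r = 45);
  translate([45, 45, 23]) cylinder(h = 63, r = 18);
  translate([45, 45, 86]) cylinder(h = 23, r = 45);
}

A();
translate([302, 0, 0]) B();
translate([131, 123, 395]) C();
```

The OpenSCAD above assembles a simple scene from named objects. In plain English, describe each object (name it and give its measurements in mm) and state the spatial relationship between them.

A is a simple wooden stool: a rectangular seat 302 mm (x) by 284 mm (y), 42 mm thick, top face at z = 395 mm, on four square legs, each 26×26 mm in cross-section. The legs rest on z = 0, each flush with a corner of the seat.

B is the wall frame of a small rectangular building: four walls, each 2600 mm tall and 166 mm thick, enclosing a footprint 2930 mm (x) by 4590 mm (y) outside-to-outside, with no floor or roof. The front and back walls (the −y and +y sides) span the full width; the two side walls fit between them.

C is a spool: two coaxial disc flanges of radius 45 mm and thickness 23 mm, joined by a core cylinder of radius 18 mm and height 63 mm. The lower flange rests on z = 0 and the three cylinders share a vertical axis.

The house frame is against the stool's +x side, with their −y faces flush. The spool is on top of the stool.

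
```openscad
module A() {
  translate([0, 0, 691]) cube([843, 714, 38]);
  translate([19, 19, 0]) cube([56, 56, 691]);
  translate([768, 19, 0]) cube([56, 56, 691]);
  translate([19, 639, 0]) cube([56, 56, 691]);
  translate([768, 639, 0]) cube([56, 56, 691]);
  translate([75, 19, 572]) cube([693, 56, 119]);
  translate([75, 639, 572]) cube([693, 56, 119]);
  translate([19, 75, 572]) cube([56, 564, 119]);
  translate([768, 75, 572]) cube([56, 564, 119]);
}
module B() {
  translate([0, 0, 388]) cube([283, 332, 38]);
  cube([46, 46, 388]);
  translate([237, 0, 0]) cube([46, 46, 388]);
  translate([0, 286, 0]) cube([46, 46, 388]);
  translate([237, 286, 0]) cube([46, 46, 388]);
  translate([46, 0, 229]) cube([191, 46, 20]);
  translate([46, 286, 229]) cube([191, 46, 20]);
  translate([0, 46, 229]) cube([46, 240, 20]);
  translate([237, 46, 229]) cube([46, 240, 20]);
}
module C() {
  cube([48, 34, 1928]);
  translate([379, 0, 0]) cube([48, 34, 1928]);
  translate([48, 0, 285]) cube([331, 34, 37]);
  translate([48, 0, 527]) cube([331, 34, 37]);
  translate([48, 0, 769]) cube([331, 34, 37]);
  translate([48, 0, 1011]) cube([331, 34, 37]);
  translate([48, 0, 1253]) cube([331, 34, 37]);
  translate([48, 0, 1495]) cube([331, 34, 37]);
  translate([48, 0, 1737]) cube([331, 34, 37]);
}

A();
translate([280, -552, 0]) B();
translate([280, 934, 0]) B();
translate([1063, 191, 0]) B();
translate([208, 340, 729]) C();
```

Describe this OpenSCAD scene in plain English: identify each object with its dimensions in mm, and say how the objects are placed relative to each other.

A is a rectangular dining table. The top is 843×714×38 mm with its upper surface at z = 729 mm. It stands on four 56×56 mm square legs, each inset 19 mm from the nearest pair of top edges, running from the floor to the underside of the top. Four apron rails, 56 mm thick and 119 mm tall, run between adjacent legs with their top edges flush with the underside of the top and their outer faces flush with the legs' outer faces.

B is a simple wooden stool: a rectangular seat 283 mm (x) by 332 mm (y), 38 mm thick, top face at z = 426 mm, on four square legs, each 46×46 mm in cross-section. The legs rest on z = 0, each flush with a corner of the seat. Four stretchers, 46 mm wide and 20 mm tall, connect adjacent legs with their undersides at z = 229 mm, each running between the inner faces of the legs it joins and aligned with the legs' outer faces on the other axis.

C is a straight ladder. Two 48×34 mm vertical rails, 1928 mm tall, stand 427 mm apart (outside-to-outside) with their front faces coplanar on the −y side. 7 rungs, each 34 mm deep and 37 mm tall, span between the inner faces of the rails, front faces flush with the rails. The lowest rung's underside is at z = 285 mm and rungs are spaced 242 mm apart (underside to underside).

Three stools sit around the table at the −y, +y, +x sides. The ladder is on top of the table, centred.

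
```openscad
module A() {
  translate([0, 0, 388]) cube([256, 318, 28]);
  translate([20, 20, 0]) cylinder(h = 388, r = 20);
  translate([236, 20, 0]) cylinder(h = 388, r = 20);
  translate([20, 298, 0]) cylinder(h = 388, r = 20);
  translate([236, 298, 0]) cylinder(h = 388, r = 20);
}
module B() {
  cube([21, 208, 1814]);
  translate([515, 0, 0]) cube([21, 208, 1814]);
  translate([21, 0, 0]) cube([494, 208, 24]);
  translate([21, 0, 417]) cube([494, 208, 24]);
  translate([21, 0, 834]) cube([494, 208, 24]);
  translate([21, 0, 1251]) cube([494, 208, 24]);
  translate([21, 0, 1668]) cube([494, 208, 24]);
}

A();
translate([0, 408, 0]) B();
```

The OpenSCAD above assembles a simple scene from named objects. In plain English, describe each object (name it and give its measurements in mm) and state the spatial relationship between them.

A is a four-legged stool. The seat is a 256×318×28 mm slab whose top surface is at z = 416 mm; four round legs, each 40 mm in diameter, run from the floor (z = 0) to the underside of the seat, each leg's axis is inset half a diameter from the nearest pair of seat edges (so the leg's bounding box is flush with the corner).

B is a bookshelf 536 mm wide overall, 208 mm deep and 1814 mm tall. The two sides are 21 mm thick vertical panels. 5 horizontal shelves of 24 mm thickness span between the inner faces of the sides; the lowest shelf sits on the floor and shelves are stacked with a clear vertical gap of 393 mm between each pair.

The bookshelf is on the floor beside the stool on its +y side.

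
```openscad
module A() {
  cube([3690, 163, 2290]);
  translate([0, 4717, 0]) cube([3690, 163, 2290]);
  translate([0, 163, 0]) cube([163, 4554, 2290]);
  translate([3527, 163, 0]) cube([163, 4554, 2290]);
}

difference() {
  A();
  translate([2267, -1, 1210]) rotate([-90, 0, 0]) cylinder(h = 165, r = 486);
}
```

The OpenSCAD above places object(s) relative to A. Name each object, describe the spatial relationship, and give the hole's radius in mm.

A is a house frame. The house frame has a circular hole through its front wall. The hole's radius is 486 mm.

The subtracted cylinder has r = 486 mm.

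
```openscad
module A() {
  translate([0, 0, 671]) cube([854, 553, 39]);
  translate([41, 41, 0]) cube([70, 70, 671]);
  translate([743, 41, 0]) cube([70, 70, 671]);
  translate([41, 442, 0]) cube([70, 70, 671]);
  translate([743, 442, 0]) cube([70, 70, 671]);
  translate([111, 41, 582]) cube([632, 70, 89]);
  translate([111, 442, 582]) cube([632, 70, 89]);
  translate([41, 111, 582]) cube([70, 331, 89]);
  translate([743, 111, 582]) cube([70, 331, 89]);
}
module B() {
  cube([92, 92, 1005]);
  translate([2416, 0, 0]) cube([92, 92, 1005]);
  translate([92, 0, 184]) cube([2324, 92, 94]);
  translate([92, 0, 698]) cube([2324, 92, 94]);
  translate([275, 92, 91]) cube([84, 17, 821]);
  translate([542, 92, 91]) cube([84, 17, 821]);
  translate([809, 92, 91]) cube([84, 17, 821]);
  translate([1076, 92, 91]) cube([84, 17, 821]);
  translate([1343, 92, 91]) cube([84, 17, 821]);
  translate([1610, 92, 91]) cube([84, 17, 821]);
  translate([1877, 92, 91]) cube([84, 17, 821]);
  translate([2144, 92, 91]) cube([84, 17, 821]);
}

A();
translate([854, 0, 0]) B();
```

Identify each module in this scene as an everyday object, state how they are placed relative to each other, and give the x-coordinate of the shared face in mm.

A is a table. B is a fence section. The fence section is against the table's +x side, with their −y faces flush. The x-coordinate of the shared face is 854 mm.

The table's +x face and the fence section's −x face are both at x = 854 mm.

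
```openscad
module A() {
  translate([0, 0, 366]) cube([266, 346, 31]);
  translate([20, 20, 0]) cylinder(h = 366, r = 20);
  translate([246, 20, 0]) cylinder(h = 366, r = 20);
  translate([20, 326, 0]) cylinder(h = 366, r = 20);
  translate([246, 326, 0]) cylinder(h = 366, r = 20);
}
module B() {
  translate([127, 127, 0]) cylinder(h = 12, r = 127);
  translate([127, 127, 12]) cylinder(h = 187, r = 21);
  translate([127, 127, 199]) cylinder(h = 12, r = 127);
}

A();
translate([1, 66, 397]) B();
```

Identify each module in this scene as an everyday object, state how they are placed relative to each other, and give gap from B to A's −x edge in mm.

A is a stool. B is a spool. The spool is on top of the stool. The gap from the spool to the stool's −x edge is 1 mm.

The spool's min-x is at 1; the stool's min-x is 0; gap = 1 mm.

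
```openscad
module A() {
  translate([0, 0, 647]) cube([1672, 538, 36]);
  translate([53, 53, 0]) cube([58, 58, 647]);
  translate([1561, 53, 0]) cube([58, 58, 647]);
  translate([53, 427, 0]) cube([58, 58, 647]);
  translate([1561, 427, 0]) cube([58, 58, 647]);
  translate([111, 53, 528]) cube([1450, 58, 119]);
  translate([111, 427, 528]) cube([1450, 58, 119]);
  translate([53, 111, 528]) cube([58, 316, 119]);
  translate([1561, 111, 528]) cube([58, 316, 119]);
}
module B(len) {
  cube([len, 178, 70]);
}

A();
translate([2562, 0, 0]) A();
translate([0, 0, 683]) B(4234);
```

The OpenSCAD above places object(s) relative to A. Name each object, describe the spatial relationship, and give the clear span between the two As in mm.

Second table starts at x = 2562; first ends at x = 1672; clear span = 2562 − 1672 = 890 mm.

A is a table. B is a beam. A beam spans the tops of two tables. The clear span between the two tables is 890 mm.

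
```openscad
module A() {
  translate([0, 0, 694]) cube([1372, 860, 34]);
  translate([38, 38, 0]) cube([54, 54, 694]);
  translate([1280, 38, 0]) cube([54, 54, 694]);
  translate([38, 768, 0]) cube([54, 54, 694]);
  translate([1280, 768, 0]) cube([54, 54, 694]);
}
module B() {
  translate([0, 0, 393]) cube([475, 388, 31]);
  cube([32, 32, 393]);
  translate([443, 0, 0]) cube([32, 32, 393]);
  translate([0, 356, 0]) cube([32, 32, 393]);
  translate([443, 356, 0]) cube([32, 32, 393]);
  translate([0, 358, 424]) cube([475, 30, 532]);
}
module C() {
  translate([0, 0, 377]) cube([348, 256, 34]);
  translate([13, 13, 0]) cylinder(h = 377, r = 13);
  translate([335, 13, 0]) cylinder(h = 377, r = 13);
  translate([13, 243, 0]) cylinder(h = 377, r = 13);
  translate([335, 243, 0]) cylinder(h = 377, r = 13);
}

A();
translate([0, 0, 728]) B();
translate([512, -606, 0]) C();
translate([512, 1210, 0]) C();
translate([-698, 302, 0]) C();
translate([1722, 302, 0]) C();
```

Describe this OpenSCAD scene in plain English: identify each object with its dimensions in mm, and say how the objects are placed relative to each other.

A is a table: top 1372 mm (x) × 860 mm (y), 34 mm thick, upper face at z = 728 mm, on four 54×54 mm square legs, each inset 38 mm from the nearest pair of top edges, running from z = 0 to the bottom of the top.

B is a chair. The seat is a 475×388×31 mm slab with its top at z = 424 mm, on four 32×32 mm corner legs (flush with the seat edges, standing on z = 0). A flat backrest 30 mm thick, 532 mm tall, spans the full seat width and rises from the seat top along its +y edge, rear face flush with the rear of the seat.

C is a simple wooden stool: a rectangular seat 348 mm (x) by 256 mm (y), 34 mm thick, top face at z = 411 mm, on four round legs, each 26 mm in diameter. The legs rest on z = 0, each leg's axis is inset half a diameter from the nearest pair of seat edges (so the leg's bounding box is flush with the corner).

The chair is on top of the table. Four stools sit around the table at the −y, +y, −x, +x sides.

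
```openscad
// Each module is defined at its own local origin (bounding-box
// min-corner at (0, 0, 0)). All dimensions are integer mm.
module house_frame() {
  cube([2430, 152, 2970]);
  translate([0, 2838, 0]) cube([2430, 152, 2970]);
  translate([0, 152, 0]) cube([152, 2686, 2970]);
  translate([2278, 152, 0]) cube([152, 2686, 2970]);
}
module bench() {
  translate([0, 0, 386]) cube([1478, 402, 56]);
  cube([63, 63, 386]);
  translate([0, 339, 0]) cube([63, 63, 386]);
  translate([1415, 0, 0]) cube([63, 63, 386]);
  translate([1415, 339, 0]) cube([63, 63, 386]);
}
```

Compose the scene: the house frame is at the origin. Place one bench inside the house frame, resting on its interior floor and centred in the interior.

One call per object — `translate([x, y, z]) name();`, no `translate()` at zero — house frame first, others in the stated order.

house_frame();
translate([476, 1294, 0]) bench();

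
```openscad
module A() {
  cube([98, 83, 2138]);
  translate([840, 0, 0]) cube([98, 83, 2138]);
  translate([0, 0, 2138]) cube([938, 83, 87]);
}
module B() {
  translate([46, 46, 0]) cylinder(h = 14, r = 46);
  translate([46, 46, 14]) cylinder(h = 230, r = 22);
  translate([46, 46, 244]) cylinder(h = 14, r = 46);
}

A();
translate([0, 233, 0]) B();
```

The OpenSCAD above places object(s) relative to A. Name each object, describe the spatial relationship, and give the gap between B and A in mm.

A is a door frame. B is a spool. The spool is on the floor beside the door frame on its +y side. The gap between the spool and the door frame is 150 mm.

The spool's nearest face is 150 mm from the door frame's +y face.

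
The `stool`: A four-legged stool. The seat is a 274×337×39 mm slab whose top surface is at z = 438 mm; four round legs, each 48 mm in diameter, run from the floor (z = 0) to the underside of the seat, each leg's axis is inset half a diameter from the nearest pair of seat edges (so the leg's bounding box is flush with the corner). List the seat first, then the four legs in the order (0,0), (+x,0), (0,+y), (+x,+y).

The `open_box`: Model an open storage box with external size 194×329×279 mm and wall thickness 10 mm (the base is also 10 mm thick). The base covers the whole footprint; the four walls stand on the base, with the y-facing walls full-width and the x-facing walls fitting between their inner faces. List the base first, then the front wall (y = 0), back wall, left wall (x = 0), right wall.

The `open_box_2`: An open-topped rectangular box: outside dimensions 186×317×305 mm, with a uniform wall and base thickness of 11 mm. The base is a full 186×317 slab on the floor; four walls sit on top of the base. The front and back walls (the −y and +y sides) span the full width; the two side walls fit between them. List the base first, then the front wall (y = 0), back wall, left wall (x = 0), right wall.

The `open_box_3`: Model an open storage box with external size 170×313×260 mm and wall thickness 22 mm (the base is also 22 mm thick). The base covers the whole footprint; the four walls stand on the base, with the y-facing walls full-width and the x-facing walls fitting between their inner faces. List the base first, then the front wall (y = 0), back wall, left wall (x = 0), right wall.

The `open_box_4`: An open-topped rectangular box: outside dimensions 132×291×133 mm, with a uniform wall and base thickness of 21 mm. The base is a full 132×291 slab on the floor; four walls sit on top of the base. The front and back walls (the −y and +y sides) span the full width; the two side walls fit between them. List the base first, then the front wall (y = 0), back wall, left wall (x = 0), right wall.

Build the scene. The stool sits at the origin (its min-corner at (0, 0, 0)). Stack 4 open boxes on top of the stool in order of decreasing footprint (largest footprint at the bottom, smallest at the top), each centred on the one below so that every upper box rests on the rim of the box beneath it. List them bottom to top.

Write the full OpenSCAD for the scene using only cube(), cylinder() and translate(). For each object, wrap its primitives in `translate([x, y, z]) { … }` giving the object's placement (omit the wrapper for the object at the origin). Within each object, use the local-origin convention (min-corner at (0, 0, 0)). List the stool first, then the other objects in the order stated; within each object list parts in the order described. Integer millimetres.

translate([0, 0, 399]) cube([274, 337, 39]);
translate([24, 24, 0]) cylinder(h = 399, r = 24);
translate([250, 24, 0]) cylinder(h = 399, r = 24);
translate([24, 313, 0]) cylinder(h = 399, r = 24);
translate([250, 313, 0]) cylinder(h = 399, r = 24);
translate([40, 4, 438]) {
  cube([194, 329, 10]);
  translate([0, 0, 10]) cube([194, 10, 269]);
  translate([0, 319, 10]) cube([194, 10, 269]);
  translate([0, 10, 10]) cube([10, 309, 269]);
  translate([184, 10, 10]) cube([10, 309, 269]);
}
translate([44, 10, 717]) {
  cube([186, 317, 11]);
  translate([0, 0, 11]) cube([186, 11, 294]);
  translate([0, 306, 11]) cube([186, 11, 294]);
  translate([0, 11, 11]) cube([11, 295, 294]);
  translate([175, 11, 11]) cube([11, 295, 294]);
}
translate([52, 12, 1022]) {
  cube([170, 313, 22]);
  translate([0, 0, 22]) cube([170, 22, 238]);
  translate([0, 291, 22]) cube([170, 22, 238]);
  translate([0, 22, 22]) cube([22, 269, 238]);
  translate([148, 22, 22]) cube([22, 269, 238]);
}
translate([71, 23, 1282]) {
  cube([132, 291, 21]);
  translate([0, 0, 21]) cube([132, 21, 112]);
  translate([0, 270, 21]) cube([132, 21, 112]);
  translate([0, 21, 21]) cube([21, 249, 112]);
  translate([111, 21, 21]) cube([21, 249, 112]);
}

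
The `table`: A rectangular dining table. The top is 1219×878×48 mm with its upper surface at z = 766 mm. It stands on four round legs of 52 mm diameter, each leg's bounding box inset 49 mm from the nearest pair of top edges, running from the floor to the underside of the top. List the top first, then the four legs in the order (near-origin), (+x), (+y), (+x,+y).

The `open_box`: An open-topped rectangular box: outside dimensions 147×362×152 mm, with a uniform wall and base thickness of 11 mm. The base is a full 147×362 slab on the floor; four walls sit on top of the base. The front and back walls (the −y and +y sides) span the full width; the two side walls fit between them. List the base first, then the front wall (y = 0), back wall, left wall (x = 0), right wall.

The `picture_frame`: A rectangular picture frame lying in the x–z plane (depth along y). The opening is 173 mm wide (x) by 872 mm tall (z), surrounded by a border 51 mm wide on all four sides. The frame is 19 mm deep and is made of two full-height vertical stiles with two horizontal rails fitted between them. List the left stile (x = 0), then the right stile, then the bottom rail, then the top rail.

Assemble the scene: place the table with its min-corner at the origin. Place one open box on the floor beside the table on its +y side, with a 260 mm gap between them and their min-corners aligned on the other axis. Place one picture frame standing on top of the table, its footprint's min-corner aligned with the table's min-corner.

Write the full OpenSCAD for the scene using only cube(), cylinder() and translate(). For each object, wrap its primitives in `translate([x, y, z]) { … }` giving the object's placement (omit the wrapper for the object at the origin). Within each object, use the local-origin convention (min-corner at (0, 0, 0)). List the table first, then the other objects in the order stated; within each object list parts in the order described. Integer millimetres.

translate([0, 0, 718]) cube([1219, 878, 48]);
translate([75, 75, 0]) cylinder(h = 718, r = 26);
translate([1144, 75, 0]) cylinder(h = 718, r = 26);
translate([75, 803, 0]) cylinder(h = 718, r = 26);
translate([1144, 803, 0]) cylinder(h = 718, r = 26);
translate([0, 1138, 0]) {
  cube([147, 362, 11]);
  translate([0, 0, 11]) cube([147, 11, 141]);
  translate([0, 351, 11]) cube([147, 11, 141]);
  translate([0, 11, 11]) cube([11, 340, 141]);
  translate([136, 11, 11]) cube([11, 340, 141]);
}
translate([0, 0, 766]) {
  cube([51, 19, 974]);
  translate([224, 0, 0]) cube([51, 19, 974]);
  translate([51, 0, 0]) cube([173, 19, 51]);
  translate([51, 0, 923]) cube([173, 19, 51]);
}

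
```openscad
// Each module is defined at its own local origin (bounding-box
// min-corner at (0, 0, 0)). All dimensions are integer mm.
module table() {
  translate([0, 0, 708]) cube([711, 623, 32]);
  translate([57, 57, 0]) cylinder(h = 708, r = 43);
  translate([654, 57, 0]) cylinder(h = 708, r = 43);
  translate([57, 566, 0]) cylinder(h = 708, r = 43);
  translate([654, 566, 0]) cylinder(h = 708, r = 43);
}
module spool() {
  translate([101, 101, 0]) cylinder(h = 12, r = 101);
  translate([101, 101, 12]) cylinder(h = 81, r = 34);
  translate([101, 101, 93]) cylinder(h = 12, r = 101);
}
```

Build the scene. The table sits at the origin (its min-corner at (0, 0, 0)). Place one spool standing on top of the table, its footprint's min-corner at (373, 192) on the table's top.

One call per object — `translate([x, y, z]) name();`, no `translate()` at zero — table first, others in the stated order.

table();
translate([373, 192, 740]) spool();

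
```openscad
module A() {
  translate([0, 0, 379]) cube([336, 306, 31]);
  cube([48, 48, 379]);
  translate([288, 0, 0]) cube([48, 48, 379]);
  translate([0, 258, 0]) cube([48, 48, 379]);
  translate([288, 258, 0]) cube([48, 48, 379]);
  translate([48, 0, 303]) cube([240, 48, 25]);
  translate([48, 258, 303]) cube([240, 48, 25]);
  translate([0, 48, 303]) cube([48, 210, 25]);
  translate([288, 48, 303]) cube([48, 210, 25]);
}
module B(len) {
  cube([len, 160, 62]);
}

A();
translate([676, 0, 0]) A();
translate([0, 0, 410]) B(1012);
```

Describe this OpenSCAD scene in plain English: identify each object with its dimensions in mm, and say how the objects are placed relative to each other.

A is a four-legged stool. The seat is 336×306 mm, 31 mm thick, top at z = 410 mm. It stands on four square legs, each 48×48 mm in cross-section, from z = 0 to the seat underside, each flush with a corner of the seat. Four stretchers, 48 mm wide and 25 mm tall, connect adjacent legs with their undersides at z = 303 mm, each running between the inner faces of the legs it joins and aligned with the legs' outer faces on the other axis.

B is a rectangular beam 1012 mm long (x), 160 mm deep (y), 62 mm thick (z).

The beam spans the tops of two stools placed 340 mm apart, resting at z = 410 mm.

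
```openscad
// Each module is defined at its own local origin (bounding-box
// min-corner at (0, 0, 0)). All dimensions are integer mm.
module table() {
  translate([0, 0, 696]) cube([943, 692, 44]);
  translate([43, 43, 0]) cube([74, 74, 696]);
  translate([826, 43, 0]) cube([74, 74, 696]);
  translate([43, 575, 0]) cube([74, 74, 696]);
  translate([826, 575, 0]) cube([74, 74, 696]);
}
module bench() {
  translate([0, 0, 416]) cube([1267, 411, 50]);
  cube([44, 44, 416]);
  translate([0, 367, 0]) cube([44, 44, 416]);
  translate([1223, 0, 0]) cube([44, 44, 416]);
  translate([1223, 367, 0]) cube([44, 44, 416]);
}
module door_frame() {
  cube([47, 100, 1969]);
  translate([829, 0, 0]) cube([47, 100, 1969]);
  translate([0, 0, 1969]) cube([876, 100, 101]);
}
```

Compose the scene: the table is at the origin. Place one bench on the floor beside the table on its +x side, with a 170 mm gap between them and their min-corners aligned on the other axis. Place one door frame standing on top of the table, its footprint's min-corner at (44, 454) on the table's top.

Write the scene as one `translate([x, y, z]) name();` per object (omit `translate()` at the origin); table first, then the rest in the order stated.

table();
translate([1113, 0, 0]) bench();
translate([44, 454, 740]) door_frame();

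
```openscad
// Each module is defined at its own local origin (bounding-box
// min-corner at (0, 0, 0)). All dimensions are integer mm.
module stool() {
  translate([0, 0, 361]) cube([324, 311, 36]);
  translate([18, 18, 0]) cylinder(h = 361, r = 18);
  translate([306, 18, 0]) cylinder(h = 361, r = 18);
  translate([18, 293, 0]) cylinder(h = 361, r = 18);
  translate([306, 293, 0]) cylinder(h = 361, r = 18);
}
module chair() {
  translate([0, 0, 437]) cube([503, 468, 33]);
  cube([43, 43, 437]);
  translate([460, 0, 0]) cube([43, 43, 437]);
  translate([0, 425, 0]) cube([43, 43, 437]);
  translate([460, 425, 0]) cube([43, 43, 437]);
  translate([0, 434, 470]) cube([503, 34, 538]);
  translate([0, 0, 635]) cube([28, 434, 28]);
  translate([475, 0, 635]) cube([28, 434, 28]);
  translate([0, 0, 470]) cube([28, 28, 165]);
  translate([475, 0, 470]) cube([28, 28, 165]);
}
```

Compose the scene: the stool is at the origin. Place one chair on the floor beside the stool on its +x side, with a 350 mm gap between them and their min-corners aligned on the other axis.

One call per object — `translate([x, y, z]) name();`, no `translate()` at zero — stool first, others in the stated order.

stool();
translate([674, 0, 0]) chair();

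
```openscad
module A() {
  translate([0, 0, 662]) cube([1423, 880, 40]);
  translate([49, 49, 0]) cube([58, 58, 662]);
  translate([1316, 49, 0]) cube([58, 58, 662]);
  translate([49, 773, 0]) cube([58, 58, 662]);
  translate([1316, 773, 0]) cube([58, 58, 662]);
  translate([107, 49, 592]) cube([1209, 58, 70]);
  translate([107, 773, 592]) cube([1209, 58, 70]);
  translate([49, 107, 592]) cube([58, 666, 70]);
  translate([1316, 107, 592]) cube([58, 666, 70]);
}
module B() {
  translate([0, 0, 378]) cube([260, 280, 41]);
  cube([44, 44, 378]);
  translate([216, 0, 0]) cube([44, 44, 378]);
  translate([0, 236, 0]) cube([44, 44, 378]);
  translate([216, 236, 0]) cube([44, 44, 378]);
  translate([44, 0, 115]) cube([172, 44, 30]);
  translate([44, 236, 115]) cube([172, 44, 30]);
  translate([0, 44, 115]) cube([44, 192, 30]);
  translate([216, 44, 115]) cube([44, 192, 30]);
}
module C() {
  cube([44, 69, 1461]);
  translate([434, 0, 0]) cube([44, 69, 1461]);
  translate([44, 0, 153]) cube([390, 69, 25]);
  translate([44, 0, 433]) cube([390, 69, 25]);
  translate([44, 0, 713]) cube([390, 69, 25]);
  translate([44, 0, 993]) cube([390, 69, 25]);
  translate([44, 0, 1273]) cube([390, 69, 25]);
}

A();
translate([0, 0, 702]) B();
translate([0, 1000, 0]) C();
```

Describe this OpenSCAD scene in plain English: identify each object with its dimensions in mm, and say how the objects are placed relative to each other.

A is a table with a 1423×880 mm rectangular top, 40 mm thick, top surface at z = 702 mm, supported by four 58×58 mm square legs, each inset 49 mm from the nearest pair of top edges, running from the floor. Four apron rails, 58 mm thick and 70 mm tall, run between adjacent legs with their top edges flush with the underside of the top and their outer faces flush with the legs' outer faces.

B is a simple wooden stool: a rectangular seat 260 mm (x) by 280 mm (y), 41 mm thick, top face at z = 419 mm, on four square legs, each 44×44 mm in cross-section. The legs rest on z = 0, each flush with a corner of the seat. Four stretchers, 44 mm wide and 30 mm tall, connect adjacent legs with their undersides at z = 115 mm, each running between the inner faces of the legs it joins and aligned with the legs' outer faces on the other axis.

C is a wooden ladder with two side rails of 44×69 mm section and 1461 mm height, set 478 mm apart overall. Between them run 5 rectangular rungs (69 mm deep, 25 mm thick), front faces flush with the rails' −y face. The bottom of the first rung is 153 mm above the floor and each subsequent rung is 280 mm higher than the one below.

The stool is on top of the table. The ladder is on the floor beside the table on its +y side.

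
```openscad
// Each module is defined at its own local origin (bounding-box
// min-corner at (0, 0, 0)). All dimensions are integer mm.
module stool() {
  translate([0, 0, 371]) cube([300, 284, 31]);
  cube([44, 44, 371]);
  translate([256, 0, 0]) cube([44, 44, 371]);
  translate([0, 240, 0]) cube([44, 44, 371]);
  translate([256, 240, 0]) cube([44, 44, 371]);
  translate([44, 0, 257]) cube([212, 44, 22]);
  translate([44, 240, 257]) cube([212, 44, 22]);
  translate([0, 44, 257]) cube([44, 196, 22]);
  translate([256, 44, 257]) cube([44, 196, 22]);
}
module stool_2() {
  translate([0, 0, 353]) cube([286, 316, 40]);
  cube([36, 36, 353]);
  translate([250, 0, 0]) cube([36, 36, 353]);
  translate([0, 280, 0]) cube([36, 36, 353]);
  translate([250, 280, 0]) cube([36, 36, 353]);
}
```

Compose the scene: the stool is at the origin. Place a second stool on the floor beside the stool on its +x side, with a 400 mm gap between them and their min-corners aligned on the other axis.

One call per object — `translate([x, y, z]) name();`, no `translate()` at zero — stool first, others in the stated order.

stool();
translate([700, 0, 0]) stool_2();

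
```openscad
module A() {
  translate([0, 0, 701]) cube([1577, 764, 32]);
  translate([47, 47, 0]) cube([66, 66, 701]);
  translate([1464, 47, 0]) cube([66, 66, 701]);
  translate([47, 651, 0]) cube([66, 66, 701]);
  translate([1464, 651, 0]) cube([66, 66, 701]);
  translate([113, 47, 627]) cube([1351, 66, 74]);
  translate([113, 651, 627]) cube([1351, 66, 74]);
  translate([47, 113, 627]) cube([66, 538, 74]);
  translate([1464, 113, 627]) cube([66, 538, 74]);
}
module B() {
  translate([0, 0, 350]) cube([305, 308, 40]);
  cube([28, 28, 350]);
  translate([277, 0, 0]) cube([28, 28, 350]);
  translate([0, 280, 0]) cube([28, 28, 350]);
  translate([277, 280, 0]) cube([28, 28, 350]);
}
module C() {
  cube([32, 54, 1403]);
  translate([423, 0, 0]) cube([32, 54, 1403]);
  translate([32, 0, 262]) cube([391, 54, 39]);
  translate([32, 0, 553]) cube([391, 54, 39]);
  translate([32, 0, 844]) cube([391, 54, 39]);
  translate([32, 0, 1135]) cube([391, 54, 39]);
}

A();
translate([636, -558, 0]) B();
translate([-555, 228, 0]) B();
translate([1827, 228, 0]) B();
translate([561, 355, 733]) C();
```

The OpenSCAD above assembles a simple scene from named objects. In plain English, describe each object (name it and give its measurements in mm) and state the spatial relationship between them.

A is a rectangular dining table. The top is 1577×764×32 mm with its upper surface at z = 733 mm. It stands on four 66×66 mm square legs, each inset 47 mm from the nearest pair of top edges, running from the floor to the underside of the top. Four apron rails, 66 mm thick and 74 mm tall, run between adjacent legs with their top edges flush with the underside of the top and their outer faces flush with the legs' outer faces.

B is a four-legged stool. The seat is a 305×308×40 mm slab whose top surface is at z = 390 mm; four square legs, each 28×28 mm in cross-section, run from the floor (z = 0) to the underside of the seat, each flush with a corner of the seat.

C is a wooden ladder with two side rails of 32×54 mm section and 1403 mm height, set 455 mm apart overall. Between them run 4 rectangular rungs (54 mm deep, 39 mm thick), front faces flush with the rails' −y face. The bottom of the first rung is 262 mm above the floor and each subsequent rung is 291 mm higher than the one below.

Three stools sit around the table at the −y, −x, +x sides. The ladder is on top of the table, centred.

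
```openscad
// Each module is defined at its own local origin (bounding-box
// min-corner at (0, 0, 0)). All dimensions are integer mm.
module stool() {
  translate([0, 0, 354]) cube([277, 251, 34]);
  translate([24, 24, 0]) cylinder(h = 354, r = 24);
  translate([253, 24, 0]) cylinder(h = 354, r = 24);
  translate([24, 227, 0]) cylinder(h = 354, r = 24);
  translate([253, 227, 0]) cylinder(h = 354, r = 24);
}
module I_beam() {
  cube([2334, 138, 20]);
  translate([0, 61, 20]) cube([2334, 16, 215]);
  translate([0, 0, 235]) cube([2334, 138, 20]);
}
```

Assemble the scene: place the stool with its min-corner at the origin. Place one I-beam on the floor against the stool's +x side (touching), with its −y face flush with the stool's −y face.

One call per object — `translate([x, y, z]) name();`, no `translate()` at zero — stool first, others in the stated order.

stool();
translate([277, 0, 0]) I_beam();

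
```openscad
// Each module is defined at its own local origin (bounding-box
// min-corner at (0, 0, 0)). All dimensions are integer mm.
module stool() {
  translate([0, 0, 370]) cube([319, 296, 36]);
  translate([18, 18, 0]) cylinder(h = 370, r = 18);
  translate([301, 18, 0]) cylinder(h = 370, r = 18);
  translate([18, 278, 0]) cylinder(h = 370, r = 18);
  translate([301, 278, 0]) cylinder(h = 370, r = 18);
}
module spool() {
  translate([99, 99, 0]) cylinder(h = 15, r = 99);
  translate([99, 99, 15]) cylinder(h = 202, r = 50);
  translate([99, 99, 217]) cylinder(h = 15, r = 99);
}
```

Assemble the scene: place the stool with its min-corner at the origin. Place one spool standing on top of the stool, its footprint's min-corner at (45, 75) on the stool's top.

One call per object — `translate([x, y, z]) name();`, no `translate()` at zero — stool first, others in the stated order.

stool();
translate([45, 75, 406]) spool();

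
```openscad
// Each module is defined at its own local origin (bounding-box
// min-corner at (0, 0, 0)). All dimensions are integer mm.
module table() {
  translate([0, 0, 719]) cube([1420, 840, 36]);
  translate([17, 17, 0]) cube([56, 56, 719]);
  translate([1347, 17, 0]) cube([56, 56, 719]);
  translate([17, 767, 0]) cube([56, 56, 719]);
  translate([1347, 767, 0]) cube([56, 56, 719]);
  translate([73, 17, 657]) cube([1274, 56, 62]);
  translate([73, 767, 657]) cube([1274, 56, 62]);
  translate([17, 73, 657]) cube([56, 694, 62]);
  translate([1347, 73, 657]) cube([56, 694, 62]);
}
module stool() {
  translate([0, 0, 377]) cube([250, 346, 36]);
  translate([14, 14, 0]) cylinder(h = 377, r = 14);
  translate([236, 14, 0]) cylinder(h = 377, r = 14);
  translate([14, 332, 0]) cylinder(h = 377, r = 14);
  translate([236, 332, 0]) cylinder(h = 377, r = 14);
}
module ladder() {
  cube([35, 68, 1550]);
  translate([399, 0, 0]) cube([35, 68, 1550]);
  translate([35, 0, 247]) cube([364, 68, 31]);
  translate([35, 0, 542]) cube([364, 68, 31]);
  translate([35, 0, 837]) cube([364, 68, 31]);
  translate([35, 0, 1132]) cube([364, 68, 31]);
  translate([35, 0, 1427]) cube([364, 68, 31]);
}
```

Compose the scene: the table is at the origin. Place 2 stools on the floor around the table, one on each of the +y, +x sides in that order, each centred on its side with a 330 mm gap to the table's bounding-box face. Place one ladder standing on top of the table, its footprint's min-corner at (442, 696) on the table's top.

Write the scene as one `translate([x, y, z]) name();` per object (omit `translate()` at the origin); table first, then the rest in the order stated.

table();
translate([585, 1170, 0]) stool();
translate([1750, 247, 0]) stool();
translate([442, 696, 755]) ladder();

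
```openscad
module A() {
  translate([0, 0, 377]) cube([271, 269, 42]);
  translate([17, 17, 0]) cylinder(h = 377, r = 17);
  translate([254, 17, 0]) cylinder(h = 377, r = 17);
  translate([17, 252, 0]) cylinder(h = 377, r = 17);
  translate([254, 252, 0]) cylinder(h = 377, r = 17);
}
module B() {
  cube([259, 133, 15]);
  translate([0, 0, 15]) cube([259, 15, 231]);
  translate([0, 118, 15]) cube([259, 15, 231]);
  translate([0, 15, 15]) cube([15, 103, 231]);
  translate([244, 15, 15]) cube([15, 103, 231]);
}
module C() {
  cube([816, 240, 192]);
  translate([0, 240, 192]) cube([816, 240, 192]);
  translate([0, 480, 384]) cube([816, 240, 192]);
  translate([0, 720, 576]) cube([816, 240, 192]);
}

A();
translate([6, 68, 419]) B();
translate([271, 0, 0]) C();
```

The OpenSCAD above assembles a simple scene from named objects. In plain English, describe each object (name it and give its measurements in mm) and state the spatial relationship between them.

A is a four-legged stool. The seat is 271×269 mm, 42 mm thick, top at z = 419 mm. It stands on four round legs, each 34 mm in diameter, from z = 0 to the seat underside, each leg's axis is inset half a diameter from the nearest pair of seat edges (so the leg's bounding box is flush with the corner).

B is an open-topped rectangular box: outside dimensions 259×133×246 mm, with a uniform wall and base thickness of 15 mm. The base is a full 259×133 slab on the floor; four walls sit on top of the base. The front and back walls (the −y and +y sides) span the full width; the two side walls fit between them.

C is a straight staircase of 4 solid steps. Each step is 816 mm wide (x), 240 mm deep (y, the going) and 192 mm tall (the rise). The first step rests on the floor; each subsequent step sits one going further in +y and one rise higher in +z, directly behind and above the previous step with no overlap.

The open box is on top of the stool, centred. The staircase is against the stool's +x side, with their −y faces flush.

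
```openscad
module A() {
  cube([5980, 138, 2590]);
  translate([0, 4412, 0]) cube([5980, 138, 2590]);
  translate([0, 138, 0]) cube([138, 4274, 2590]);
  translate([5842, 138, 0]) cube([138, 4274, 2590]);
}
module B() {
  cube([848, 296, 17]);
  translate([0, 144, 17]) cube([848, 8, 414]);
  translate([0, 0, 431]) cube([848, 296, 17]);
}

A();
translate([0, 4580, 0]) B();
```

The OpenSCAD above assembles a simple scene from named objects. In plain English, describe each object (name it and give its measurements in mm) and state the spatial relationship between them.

A is the wall frame of a small rectangular building: four walls, each 2590 mm tall and 138 mm thick, enclosing a footprint 5980 mm (x) by 4550 mm (y) outside-to-outside, with no floor or roof. The front and back walls (the −y and +y sides) span the full width; the two side walls fit between them.

B is an I-beam lying along x, 848 mm long. Overall section height 448 mm. Two flanges 296 mm wide (y) and 17 mm thick, one on the floor and one at the top; a web 8 mm thick runs between them, centred on the flange width.

The I-beam is on the floor beside the house frame on its +y side.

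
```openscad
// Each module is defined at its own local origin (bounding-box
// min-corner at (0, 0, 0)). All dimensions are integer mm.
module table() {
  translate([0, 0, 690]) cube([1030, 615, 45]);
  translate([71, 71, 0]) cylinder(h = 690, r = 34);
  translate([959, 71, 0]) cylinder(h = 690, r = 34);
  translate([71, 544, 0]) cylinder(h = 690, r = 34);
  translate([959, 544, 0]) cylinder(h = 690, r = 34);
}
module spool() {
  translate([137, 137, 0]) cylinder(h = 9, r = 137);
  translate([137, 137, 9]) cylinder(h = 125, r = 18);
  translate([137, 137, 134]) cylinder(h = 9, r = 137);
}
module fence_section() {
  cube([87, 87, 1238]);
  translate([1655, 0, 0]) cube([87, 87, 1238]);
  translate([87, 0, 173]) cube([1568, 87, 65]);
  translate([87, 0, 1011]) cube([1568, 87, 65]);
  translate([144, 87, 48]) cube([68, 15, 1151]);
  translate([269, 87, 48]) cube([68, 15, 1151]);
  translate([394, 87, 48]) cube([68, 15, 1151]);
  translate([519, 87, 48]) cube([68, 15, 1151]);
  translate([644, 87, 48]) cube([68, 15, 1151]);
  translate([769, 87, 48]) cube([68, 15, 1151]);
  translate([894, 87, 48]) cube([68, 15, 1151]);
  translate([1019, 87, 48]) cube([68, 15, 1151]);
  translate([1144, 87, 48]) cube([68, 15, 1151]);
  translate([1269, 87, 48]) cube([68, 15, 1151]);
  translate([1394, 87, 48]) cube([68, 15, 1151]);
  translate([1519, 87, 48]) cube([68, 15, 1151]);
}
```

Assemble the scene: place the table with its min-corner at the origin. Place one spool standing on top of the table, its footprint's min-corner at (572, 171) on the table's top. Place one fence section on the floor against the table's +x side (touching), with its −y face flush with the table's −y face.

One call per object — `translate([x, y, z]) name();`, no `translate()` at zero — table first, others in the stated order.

table();
translate([572, 171, 735]) spool();
translate([1030, 0, 0]) fence_section();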